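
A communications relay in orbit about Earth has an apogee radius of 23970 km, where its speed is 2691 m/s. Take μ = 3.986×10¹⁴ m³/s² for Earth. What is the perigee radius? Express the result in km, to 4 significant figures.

r_a = 2.397×10⁷ m.
Specific energy ε = v²/2 − μ/r = -1.301×10⁷ J/kg, so a = −μ/(2ε) = 1.532×10⁷ m.
The apsides satisfy r_p + r_a = 2a, so the perigee radius is 2a − r_a = 6.672×10⁶ m = 6671.8 km.

perigee radius ≈ 6672 km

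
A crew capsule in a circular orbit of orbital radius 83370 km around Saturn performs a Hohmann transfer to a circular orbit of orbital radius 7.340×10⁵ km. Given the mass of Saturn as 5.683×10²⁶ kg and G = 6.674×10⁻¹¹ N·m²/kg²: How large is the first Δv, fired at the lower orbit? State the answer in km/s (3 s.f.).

μ = GM = 6.674×10⁻¹¹ × 5.683×10²⁶ = 3.793×10¹⁶ m³/s².
r₁ = 83370 km = 8.337×10⁷ m.
r₂ = 7.340×10⁵ km = 7.340×10⁸ m.
Transfer ellipse a_t = (r₁ + r₂)/2 = 4.087×10⁸ m.
At r₁: circular v_c1 = √(μ/r₁) = 21330 m/s; transfer-perikrone v_p = √[μ(2/r₁ − 1/a_t)] = 28580 m/s.
Δv₁ = v_p − v_c1 = 7255 m/s.
= 7.255 km/s.

Δv ≈ 7.26 km/s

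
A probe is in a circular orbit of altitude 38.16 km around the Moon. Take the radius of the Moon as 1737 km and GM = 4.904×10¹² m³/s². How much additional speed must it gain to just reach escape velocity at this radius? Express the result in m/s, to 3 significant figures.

r = 1737 + 38.16 = 1775.2 km = 1.7752×10⁶ m.
Circular speed v_c = √(μ/r) = 1662 m/s.
Escape speed v_esc = √(2μ/r) = √2 × v_c = 2351 m/s.
Δv = v_esc − v_c = 688.5 m/s.

Δv ≈ 688 m/s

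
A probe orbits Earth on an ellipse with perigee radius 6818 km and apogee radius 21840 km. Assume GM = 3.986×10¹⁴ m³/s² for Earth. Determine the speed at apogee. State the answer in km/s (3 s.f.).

v ≈ 2.95 km/s

Semi-major axis a = (r_p + r_a)/2 = 14329 km = 1.433×10⁷ m.
Vis-viva: v² = μ(2/r − 1/a) = 3.986×10¹⁴ × (9.158×10⁻⁸ − 6.979×10⁻⁸) = 8.684×10⁶ m²/s².
v = 2947 m/s = 2.947 km/s.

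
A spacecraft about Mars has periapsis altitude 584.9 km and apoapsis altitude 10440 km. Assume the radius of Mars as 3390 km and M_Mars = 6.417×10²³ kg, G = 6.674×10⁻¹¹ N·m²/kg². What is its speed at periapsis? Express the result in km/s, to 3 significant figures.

μ = GM = 6.674×10⁻¹¹ × 6.417×10²³ = 4.283×10¹³ m³/s².
r_p = 3390 + 584.9 = 3974.9 km = 3.9749×10⁶ m.
r_a = 3390 + 10440 = 13830 km = 1.3830×10⁷ m.
Semi-major axis a = (r_p + r_a)/2 = 8902.5 km = 8.902×10⁶ m.
Vis-viva: v² = μ(2/r − 1/a) = 4.283×10¹³ × (5.032×10⁻⁷ − 1.123×10⁻⁷) = 1.674×10⁷ m²/s².
v = 4091 m/s = 4.091 km/s.

v ≈ 4.09 km/s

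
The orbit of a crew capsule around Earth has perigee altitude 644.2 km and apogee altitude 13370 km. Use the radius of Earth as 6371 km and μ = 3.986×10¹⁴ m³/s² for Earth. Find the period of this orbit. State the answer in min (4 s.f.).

T ≈ 256.7 min

r_p = 6371 + 644.2 = 7015.2 km = 7.0152×10⁶ m.
r_a = 6371 + 13370 = 19741 km = 1.9741×10⁷ m.
Semi-major axis a = (r_p + r_a)/2 = (7015.2 + 19741)/2 = 13378 km = 1.338×10⁷ m.
By Kepler's third law T = 2π√(a³/μ) = 2π × 2.451×10³ = 1.540×10⁴ s.
= 256.7 min.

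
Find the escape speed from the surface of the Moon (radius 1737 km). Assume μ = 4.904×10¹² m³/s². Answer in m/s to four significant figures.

v_esc ≈ 2376 m/s

r = R = 1.737×10⁶ m.
Escape speed v_esc = √(2μ/r) = √(2 × 4.904×10¹² / 1.737×10⁶) = √(5.647×10⁶) = 2376 m/s.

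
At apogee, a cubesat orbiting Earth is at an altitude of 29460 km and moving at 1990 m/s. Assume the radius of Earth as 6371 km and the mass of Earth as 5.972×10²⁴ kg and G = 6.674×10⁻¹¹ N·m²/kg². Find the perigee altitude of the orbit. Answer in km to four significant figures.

μ = GM = 6.674×10⁻¹¹ × 5.972×10²⁴ = 3.986×10¹⁴ m³/s².
r_a = 6371 + 29460 = 35831 km = 3.583×10⁷ m.
Specific energy ε = v²/2 − μ/r = -9.144×10⁶ J/kg, so a = −μ/(2ε) = 2.180×10⁷ m.
The apsides satisfy r_p + r_a = 2a, so the perigee radius is 2a − r_a = 7.759×10⁶ m = 7759.2 km.
Perigee altitude = 7759.2 − 6371 = 1388.2 km.

perigee altitude ≈ 1388 km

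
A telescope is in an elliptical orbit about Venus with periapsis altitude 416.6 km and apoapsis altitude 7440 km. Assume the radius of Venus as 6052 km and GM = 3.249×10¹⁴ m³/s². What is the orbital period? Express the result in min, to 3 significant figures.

r_p = 6052 + 416.6 = 6468.6 km = 6.4686×10⁶ m.
r_a = 6052 + 7440 = 13492 km = 1.3492×10⁷ m.
Semi-major axis a = (r_p + r_a)/2 = (6468.6 + 13492)/2 = 9980.3 km = 9.980×10⁶ m.
By Kepler's third law T = 2π√(a³/μ) = 2π × 1.749×10³ = 1.099×10⁴ s.
= 183.2 min.

T ≈ 183 min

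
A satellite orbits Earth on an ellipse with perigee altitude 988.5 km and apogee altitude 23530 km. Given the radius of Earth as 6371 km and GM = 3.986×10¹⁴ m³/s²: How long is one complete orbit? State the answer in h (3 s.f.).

T ≈ 7.03 h

r_p = 6371 + 988.5 = 7359.5 km = 7.3595×10⁶ m.
r_a = 6371 + 23530 = 29901 km = 2.9901×10⁷ m.
Semi-major axis a = (r_p + r_a)/2 = (7359.5 + 29901)/2 = 18630 km = 1.863×10⁷ m.
By Kepler's third law T = 2π√(a³/μ) = 2π × 4.028×10³ = 2.531×10⁴ s.
= 7.030 h.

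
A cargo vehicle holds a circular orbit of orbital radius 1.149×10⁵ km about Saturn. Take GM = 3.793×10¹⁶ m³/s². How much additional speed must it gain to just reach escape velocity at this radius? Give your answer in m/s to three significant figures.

Δv ≈ 7530 m/s

r = 1.149×10⁵ km = 1.149×10⁸ m.
Circular speed v_c = √(μ/r) = 18170 m/s.
Escape speed v_esc = √(2μ/r) = √2 × v_c = 25690 m/s.
Δv = v_esc − v_c = 7526 m/s.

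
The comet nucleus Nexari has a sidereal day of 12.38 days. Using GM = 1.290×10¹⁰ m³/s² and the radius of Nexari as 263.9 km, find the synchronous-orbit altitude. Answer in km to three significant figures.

T = 12.38 days = 1.070×10⁶ s.
A synchronous orbit has period T, so by Kepler's third law a = (μT²/4π²)^(1/3).
μT²/4π² = 1.290×10¹⁰ × (1.070×10⁶)² / 39.48 = 3.739×10²⁰ m³.
a = 7.204×10⁶ m = 7203.9 km.
Altitude h = a − R = 7203.9 − 263.9 = 6940.0 km.

h_sync ≈ 6940 km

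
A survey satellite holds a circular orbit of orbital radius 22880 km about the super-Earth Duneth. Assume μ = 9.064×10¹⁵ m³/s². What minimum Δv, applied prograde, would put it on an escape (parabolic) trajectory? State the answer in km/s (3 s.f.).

Δv ≈ 8.24 km/s

r = 22880 km = 2.288×10⁷ m.
Circular speed v_c = √(μ/r) = 19900 m/s.
Escape speed v_esc = √(2μ/r) = √2 × v_c = 28150 m/s.
Δv = v_esc − v_c = 8244 m/s = 8.244 km/s.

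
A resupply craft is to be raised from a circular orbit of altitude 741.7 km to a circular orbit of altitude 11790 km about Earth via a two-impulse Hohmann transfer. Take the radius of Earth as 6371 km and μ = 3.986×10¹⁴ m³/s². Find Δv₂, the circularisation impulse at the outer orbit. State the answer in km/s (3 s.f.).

r₁ = 6371 + 741.7 = 7112.7 km = 7.1127×10⁶ m.
r₂ = 6371 + 11790 = 18161 km = 1.8161×10⁷ m.
Transfer ellipse a_t = (r₁ + r₂)/2 = 1.264×10⁷ m.
At r₁: circular v_c1 = √(μ/r₁) = 7486 m/s; transfer-perigee v_p = √[μ(2/r₁ − 1/a_t)] = 8974 m/s.
At r₂: circular v_c2 = √(μ/r₂) = 4685 m/s; transfer-apogee v_a = √[μ(2/r₂ − 1/a_t)] = 3515 m/s.
Δv₂ = v_c2 − v_a = 1170 m/s.
= 1.170 km/s.

Δv ≈ 1.17 km/s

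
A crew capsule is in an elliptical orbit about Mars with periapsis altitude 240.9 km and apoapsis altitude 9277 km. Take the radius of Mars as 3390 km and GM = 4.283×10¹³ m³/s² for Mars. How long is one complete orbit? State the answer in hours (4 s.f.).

r_p = 3390 + 240.9 = 3630.9 km = 3.6309×10⁶ m.
r_a = 3390 + 9277 = 12667 km = 1.2667×10⁷ m.
Semi-major axis a = (r_p + r_a)/2 = (3630.9 + 12667)/2 = 8148.9 km = 8.149×10⁶ m.
By Kepler's third law T = 2π√(a³/μ) = 2π × 3.554×10³ = 2.233×10⁴ s.
= 6.204 hours.

T ≈ 6.204 hours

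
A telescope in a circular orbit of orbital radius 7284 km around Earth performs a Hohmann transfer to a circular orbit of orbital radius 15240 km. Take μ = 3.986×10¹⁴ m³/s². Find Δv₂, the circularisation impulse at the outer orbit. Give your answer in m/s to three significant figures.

r₁ = 7284 km = 7.284×10⁶ m.
r₂ = 15240 km = 1.524×10⁷ m.
Transfer ellipse a_t = (r₁ + r₂)/2 = 1.126×10⁷ m.
At r₁: circular v_c1 = √(μ/r₁) = 7397 m/s; transfer-perigee v_p = √[μ(2/r₁ − 1/a_t)] = 8605 m/s.
At r₂: circular v_c2 = √(μ/r₂) = 5114 m/s; transfer-apogee v_a = √[μ(2/r₂ − 1/a_t)] = 4113 m/s.
Δv₂ = v_c2 − v_a = 1001 m/s.

Δv ≈ 1000 m/s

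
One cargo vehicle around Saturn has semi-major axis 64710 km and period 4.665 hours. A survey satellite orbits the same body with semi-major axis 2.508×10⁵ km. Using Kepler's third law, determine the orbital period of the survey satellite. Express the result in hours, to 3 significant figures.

Kepler's third law: T² ∝ a³, so T₂ = T₁ (a₂/a₁)^(3/2).
a₂/a₁ = 3.876, (a₂/a₁)^(3/2) = 7.630.
T₂ = 4.665 × 7.630 = 35.59 hours.

T₂ ≈ 35.6 hours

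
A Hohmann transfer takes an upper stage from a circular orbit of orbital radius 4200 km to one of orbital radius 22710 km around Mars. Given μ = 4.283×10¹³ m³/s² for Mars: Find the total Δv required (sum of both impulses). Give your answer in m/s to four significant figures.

Δv_total ≈ 1561 m/s

r₁ = 4200 km = 4.200×10⁶ m.
r₂ = 22710 km = 2.271×10⁷ m.
Transfer ellipse a_t = (r₁ + r₂)/2 = 1.346×10⁷ m.
At r₁: circular v_c1 = √(μ/r₁) = 3193 m/s; transfer-periapsis v_p = √[μ(2/r₁ − 1/a_t)] = 4149 m/s.
Δv₁ = v_p − v_c1 = 955.4 m/s.
At r₂: circular v_c2 = √(μ/r₂) = 1373 m/s; transfer-apoapsis v_a = √[μ(2/r₂ − 1/a_t)] = 767.3 m/s.
Δv₂ = v_c2 − v_a = 606.0 m/s.
Total Δv = Δv₁ + Δv₂ = 1561 m/s.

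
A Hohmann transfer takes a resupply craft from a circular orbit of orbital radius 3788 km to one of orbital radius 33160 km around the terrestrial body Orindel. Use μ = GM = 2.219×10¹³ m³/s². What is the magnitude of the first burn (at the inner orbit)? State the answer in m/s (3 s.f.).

r₁ = 3788 km = 3.788×10⁶ m.
r₂ = 33160 km = 3.316×10⁷ m.
Transfer ellipse a_t = (r₁ + r₂)/2 = 1.847×10⁷ m.
At r₁: circular v_c1 = √(μ/r₁) = 2420 m/s; transfer-periapsis v_p = √[μ(2/r₁ − 1/a_t)] = 3243 m/s.
Δv₁ = v_p − v_c1 = 822.3 m/s.

Δv ≈ 822 m/s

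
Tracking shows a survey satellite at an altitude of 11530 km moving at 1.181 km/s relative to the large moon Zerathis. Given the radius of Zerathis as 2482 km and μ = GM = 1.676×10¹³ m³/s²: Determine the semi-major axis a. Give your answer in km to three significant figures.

a ≈ 16800 km

r = 2482 + 11530 = 14012 km = 1.401×10⁷ m.
Vis-viva rearranged: 1/a = 2/r − v²/μ = 1.427×10⁻⁷ − 8.322×10⁻⁸ = 5.952×10⁻⁸ m⁻¹.
a = 1.680×10⁷ m = 16802 km.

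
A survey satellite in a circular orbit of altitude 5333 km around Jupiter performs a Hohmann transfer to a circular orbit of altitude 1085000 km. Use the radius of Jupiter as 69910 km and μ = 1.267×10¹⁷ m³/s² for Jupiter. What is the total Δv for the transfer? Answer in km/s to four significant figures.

r₁ = 69910 + 5333 = 75243 km = 7.5243×10⁷ m.
r₂ = 69910 + 1085000 = 1154900 km = 1.1549×10⁹ m.
Transfer ellipse a_t = (r₁ + r₂)/2 = 6.151×10⁸ m.
At r₁: circular v_c1 = √(μ/r₁) = 41040 m/s; transfer-perijove v_p = √[μ(2/r₁ − 1/a_t)] = 56230 m/s.
Δv₁ = v_p − v_c1 = 15190 m/s.
At r₂: circular v_c2 = √(μ/r₂) = 10470 m/s; transfer-apojove v_a = √[μ(2/r₂ − 1/a_t)] = 3663 m/s.
Δv₂ = v_c2 − v_a = 6811 m/s.
Total Δv = Δv₁ + Δv₂ = 22010 m/s = 22.01 km/s.

Δv_total ≈ 22.01 km/s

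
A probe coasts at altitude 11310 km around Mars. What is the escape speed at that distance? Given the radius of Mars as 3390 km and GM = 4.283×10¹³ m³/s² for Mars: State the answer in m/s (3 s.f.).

v_esc ≈ 2410 m/s

r = 3390 + 11310 = 14700 km = 1.4700×10⁷ m.
Escape speed v_esc = √(2μ/r) = √(2 × 4.283×10¹³ / 1.470×10⁷) = √(5.827×10⁶) = 2414 m/s.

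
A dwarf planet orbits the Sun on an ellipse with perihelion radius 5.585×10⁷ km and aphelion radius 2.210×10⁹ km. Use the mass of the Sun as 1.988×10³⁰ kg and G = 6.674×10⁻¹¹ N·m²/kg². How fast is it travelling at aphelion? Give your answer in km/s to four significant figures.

μ = GM = 6.674×10⁻¹¹ × 1.988×10³⁰ = 1.327×10²⁰ m³/s².
Semi-major axis a = (r_p + r_a)/2 = 1.1329×10⁹ km = 1.133×10¹² m.
Vis-viva: v² = μ(2/r − 1/a) = 1.327×10²⁰ × (9.050×10⁻¹³ − 8.827×10⁻¹³) = 2.960×10⁶ m²/s².
v = 1720 m/s = 1.720 km/s.

v ≈ 1.720 km/s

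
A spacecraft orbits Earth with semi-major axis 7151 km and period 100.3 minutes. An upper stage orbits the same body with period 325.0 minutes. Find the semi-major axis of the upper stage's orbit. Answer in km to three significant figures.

Kepler's third law: a³ ∝ T², so a₂ = a₁ (T₂/T₁)^(2/3).
T₂/T₁ = 3.240, (T₂/T₁)^(2/3) = 2.190.
a₂ = 7151 × 2.190 = 15660 km.

a₂ ≈ 15700 km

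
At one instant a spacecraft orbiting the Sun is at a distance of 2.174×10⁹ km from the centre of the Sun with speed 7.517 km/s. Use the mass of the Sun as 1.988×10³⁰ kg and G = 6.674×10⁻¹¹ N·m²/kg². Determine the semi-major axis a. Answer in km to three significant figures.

a ≈ 2.02×10⁹ km

μ = GM = 6.674×10⁻¹¹ × 1.988×10³⁰ = 1.327×10²⁰ m³/s².
r = 2.174×10¹² m.
Specific orbital energy ε = v²/2 − μ/r = (7517)²/2 − 1.327×10²⁰/2.174×10¹² = -3.278×10⁷ J/kg.
Since ε = −μ/(2a), a = −μ/(2ε) = 2.024×10¹² m = 2.0239×10⁹ km.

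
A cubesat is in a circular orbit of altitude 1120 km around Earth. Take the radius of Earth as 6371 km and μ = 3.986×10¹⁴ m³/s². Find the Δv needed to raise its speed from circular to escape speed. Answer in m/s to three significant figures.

r = 6371 + 1120 = 7491.0 km = 7.4910×10⁶ m.
Circular speed v_c = √(μ/r) = 7295 m/s.
Escape speed v_esc = √(2μ/r) = √2 × v_c = 10320 m/s.
Δv = v_esc − v_c = 3022 m/s.

Δv ≈ 3020 m/s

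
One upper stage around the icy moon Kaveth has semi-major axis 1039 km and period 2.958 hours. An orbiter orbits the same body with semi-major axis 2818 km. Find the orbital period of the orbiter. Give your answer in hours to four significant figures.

Kepler's third law: T² ∝ a³, so T₂ = T₁ (a₂/a₁)^(3/2).
a₂/a₁ = 2.712, (a₂/a₁)^(3/2) = 4.467.
T₂ = 2.958 × 4.467 = 13.21 hours.

T₂ ≈ 13.21 hours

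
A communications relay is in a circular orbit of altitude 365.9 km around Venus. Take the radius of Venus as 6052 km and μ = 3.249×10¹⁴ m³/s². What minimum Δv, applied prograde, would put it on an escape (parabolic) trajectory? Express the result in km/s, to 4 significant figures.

r = 6052 + 365.9 = 6417.9 km = 6.4179×10⁶ m.
Circular speed v_c = √(μ/r) = 7115 m/s.
Escape speed v_esc = √(2μ/r) = √2 × v_c = 10060 m/s.
Δv = v_esc − v_c = 2947 m/s = 2.947 km/s.

Δv ≈ 2.947 km/s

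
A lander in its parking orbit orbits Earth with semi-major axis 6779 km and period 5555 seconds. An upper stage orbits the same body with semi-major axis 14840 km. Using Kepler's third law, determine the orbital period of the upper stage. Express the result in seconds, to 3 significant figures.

Kepler's third law: T² ∝ a³, so T₂ = T₁ (a₂/a₁)^(3/2).
a₂/a₁ = 2.189, (a₂/a₁)^(3/2) = 3.239.
T₂ = 5555 × 3.239 = 17990 seconds.

T₂ ≈ 18000 seconds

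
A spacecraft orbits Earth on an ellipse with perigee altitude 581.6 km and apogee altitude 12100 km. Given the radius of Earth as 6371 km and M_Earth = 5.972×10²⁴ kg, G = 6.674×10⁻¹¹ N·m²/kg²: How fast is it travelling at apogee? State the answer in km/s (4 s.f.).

v ≈ 3.435 km/s

μ = GM = 6.674×10⁻¹¹ × 5.972×10²⁴ = 3.986×10¹⁴ m³/s².
r_p = 6371 + 581.6 = 6952.6 km = 6.9526×10⁶ m.
r_a = 6371 + 12100 = 18471 km = 1.8471×10⁷ m.
Semi-major axis a = (r_p + r_a)/2 = 12712 km = 1.271×10⁷ m.
Vis-viva: v² = μ(2/r − 1/a) = 3.986×10¹⁴ × (1.083×10⁻⁷ − 7.867×10⁻⁸) = 1.180×10⁷ m²/s².
v = 3435 m/s = 3.435 km/s.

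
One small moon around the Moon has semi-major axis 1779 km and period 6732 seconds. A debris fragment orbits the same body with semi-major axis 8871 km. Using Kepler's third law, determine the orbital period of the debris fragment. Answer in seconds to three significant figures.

T₂ ≈ 75000 seconds

Kepler's third law: T² ∝ a³, so T₂ = T₁ (a₂/a₁)^(3/2).
a₂/a₁ = 4.987, (a₂/a₁)^(3/2) = 11.14.
T₂ = 6732 × 11.14 = 74960 seconds.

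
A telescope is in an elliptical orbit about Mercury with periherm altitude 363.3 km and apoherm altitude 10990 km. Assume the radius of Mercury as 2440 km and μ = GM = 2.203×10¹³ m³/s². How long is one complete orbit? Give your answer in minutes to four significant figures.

T ≈ 515.9 minutes

r_p = 2440 + 363.3 = 2803.3 km = 2.8033×10⁶ m.
r_a = 2440 + 10990 = 13430 km = 1.3430×10⁷ m.
Semi-major axis a = (r_p + r_a)/2 = (2803.3 + 13430)/2 = 8116.6 km = 8.117×10⁶ m.
By Kepler's third law T = 2π√(a³/μ) = 2π × 4.927×10³ = 3.096×10⁴ s.
= 515.9 minutes.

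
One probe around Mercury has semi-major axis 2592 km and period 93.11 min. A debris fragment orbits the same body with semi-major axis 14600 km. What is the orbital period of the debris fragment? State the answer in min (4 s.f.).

T₂ ≈ 1245 min

Kepler's third law: T² ∝ a³, so T₂ = T₁ (a₂/a₁)^(3/2).
a₂/a₁ = 5.633, (a₂/a₁)^(3/2) = 13.37.
T₂ = 93.11 × 13.37 = 1245 min.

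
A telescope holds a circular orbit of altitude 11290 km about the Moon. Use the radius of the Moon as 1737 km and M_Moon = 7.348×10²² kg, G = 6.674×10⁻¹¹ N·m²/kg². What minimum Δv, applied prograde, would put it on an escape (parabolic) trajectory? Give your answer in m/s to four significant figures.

μ = GM = 6.674×10⁻¹¹ × 7.348×10²² = 4.904×10¹² m³/s².
r = 1737 + 11290 = 13027 km = 1.3027×10⁷ m.
Circular speed v_c = √(μ/r) = 613.6 m/s.
Escape speed v_esc = √(2μ/r) = √2 × v_c = 867.7 m/s.
Δv = v_esc − v_c = 254.1 m/s.

Δv ≈ 254.1 m/s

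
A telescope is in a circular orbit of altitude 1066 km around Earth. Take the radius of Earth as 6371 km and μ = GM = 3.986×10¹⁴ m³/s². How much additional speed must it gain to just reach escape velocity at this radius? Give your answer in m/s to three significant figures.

r = 6371 + 1066 = 7437.0 km = 7.4370×10⁶ m.
Circular speed v_c = √(μ/r) = 7321 m/s.
Escape speed v_esc = √(2μ/r) = √2 × v_c = 10350 m/s.
Δv = v_esc − v_c = 3032 m/s.

Δv ≈ 3030 m/s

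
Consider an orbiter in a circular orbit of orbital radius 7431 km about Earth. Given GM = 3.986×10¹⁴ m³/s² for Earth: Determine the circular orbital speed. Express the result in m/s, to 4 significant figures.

v ≈ 7324 m/s

r = 7431 km = 7.431×10⁶ m.
For a circular orbit v = √(μ/r) = √(3.986×10¹⁴ / 7.431×10⁶) = √(5.364×10⁷) = 7324 m/s.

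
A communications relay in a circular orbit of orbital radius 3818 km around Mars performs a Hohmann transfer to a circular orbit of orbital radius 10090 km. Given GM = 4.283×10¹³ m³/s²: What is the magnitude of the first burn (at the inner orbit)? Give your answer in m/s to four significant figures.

Δv ≈ 685.1 m/s

r₁ = 3818 km = 3.818×10⁶ m.
r₂ = 10090 km = 1.009×10⁷ m.
Transfer ellipse a_t = (r₁ + r₂)/2 = 6.954×10⁶ m.
At r₁: circular v_c1 = √(μ/r₁) = 3349 m/s; transfer-periapsis v_p = √[μ(2/r₁ − 1/a_t)] = 4034 m/s.
Δv₁ = v_p − v_c1 = 685.1 m/s.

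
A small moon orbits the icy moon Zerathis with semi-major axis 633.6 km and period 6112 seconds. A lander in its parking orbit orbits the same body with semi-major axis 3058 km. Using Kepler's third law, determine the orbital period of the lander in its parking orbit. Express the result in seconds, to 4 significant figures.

T₂ ≈ 64810 seconds

Kepler's third law: T² ∝ a³, so T₂ = T₁ (a₂/a₁)^(3/2).
a₂/a₁ = 4.826, (a₂/a₁)^(3/2) = 10.60.
T₂ = 6112 × 10.60 = 64810 seconds.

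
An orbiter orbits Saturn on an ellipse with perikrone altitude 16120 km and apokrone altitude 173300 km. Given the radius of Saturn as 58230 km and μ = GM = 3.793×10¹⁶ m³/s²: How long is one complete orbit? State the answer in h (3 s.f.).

r_p = 58230 + 16120 = 74350 km = 7.4350×10⁷ m.
r_a = 58230 + 173300 = 231530 km = 2.3153×10⁸ m.
Semi-major axis a = (r_p + r_a)/2 = (74350 + 2.3153×10⁵)/2 = 1.5294×10⁵ km = 1.529×10⁸ m.
By Kepler's third law T = 2π√(a³/μ) = 2π × 9.712×10³ = 6.102×10⁴ s.
= 16.95 h.

T ≈ 16.9 h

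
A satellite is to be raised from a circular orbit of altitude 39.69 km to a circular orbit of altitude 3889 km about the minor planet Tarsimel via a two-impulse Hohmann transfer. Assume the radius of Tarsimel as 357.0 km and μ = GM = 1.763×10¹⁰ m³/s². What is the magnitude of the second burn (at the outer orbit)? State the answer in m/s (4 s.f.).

r₁ = 357.0 + 39.69 = 396.69 km = 3.9669×10⁵ m.
r₂ = 357.0 + 3889 = 4246.0 km = 4.2460×10⁶ m.
Transfer ellipse a_t = (r₁ + r₂)/2 = 2.321×10⁶ m.
At r₁: circular v_c1 = √(μ/r₁) = 210.8 m/s; transfer-periapsis v_p = √[μ(2/r₁ − 1/a_t)] = 285.1 m/s.
At r₂: circular v_c2 = √(μ/r₂) = 64.44 m/s; transfer-apoapsis v_a = √[μ(2/r₂ − 1/a_t)] = 26.64 m/s.
Δv₂ = v_c2 − v_a = 37.80 m/s.

Δv ≈ 37.80 m/s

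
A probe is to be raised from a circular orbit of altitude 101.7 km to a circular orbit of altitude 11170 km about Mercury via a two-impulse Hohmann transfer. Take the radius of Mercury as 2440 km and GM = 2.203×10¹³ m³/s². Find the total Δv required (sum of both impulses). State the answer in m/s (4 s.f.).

r₁ = 2440 + 101.7 = 2541.7 km = 2.5417×10⁶ m.
r₂ = 2440 + 11170 = 13610 km = 1.3610×10⁷ m.
Transfer ellipse a_t = (r₁ + r₂)/2 = 8.076×10⁶ m.
At r₁: circular v_c1 = √(μ/r₁) = 2944 m/s; transfer-periherm v_p = √[μ(2/r₁ − 1/a_t)] = 3822 m/s.
Δv₁ = v_p − v_c1 = 877.9 m/s.
At r₂: circular v_c2 = √(μ/r₂) = 1272 m/s; transfer-apoherm v_a = √[μ(2/r₂ − 1/a_t)] = 713.8 m/s.
Δv₂ = v_c2 − v_a = 558.5 m/s.
Total Δv = Δv₁ + Δv₂ = 1436 m/s.

Δv_total ≈ 1436 m/s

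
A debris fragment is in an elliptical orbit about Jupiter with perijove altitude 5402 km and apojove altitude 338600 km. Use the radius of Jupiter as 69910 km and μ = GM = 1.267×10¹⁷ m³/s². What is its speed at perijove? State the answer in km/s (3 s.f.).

v ≈ 53.3 km/s

r_p = 69910 + 5402 = 75312 km = 7.5312×10⁷ m.
r_a = 69910 + 338600 = 408510 km = 4.0851×10⁸ m.
Semi-major axis a = (r_p + r_a)/2 = 2.4191×10⁵ km = 2.419×10⁸ m.
Vis-viva: v² = μ(2/r − 1/a) = 1.267×10¹⁷ × (2.656×10⁻⁸ − 4.134×10⁻⁹) = 2.841×10⁹ m²/s².
v = 53300 m/s = 53.30 km/s.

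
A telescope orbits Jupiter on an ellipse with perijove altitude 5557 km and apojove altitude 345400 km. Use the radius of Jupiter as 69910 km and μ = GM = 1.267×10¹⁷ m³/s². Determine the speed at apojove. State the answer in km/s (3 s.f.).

v ≈ 9.69 km/s

r_p = 69910 + 5557 = 75467 km = 7.5467×10⁷ m.
r_a = 69910 + 345400 = 415310 km = 4.1531×10⁸ m.
Semi-major axis a = (r_p + r_a)/2 = 2.4539×10⁵ km = 2.454×10⁸ m.
Vis-viva: v² = μ(2/r − 1/a) = 1.267×10¹⁷ × (4.816×10⁻⁹ − 4.075×10⁻⁹) = 9.382×10⁷ m²/s².
v = 9686 m/s = 9.686 km/s.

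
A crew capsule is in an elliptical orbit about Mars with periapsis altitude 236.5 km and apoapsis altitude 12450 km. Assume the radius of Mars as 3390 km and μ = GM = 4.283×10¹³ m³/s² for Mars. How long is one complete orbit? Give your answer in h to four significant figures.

r_p = 3390 + 236.5 = 3626.5 km = 3.6265×10⁶ m.
r_a = 3390 + 12450 = 15840 km = 1.5840×10⁷ m.
Semi-major axis a = (r_p + r_a)/2 = (3626.5 + 15840)/2 = 9733.2 km = 9.733×10⁶ m.
By Kepler's third law T = 2π√(a³/μ) = 2π × 4.640×10³ = 2.915×10⁴ s.
= 8.098 h.

T ≈ 8.098 h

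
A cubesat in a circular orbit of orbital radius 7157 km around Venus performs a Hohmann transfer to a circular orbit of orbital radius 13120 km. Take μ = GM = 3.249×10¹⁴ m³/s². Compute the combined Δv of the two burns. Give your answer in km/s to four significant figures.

Δv_total ≈ 1.722 km/s

r₁ = 7157 km = 7.157×10⁶ m.
r₂ = 13120 km = 1.312×10⁷ m.
Transfer ellipse a_t = (r₁ + r₂)/2 = 1.014×10⁷ m.
At r₁: circular v_c1 = √(μ/r₁) = 6738 m/s; transfer-periapsis v_p = √[μ(2/r₁ − 1/a_t)] = 7665 m/s.
Δv₁ = v_p − v_c1 = 926.9 m/s.
At r₂: circular v_c2 = √(μ/r₂) = 4976 m/s; transfer-apoapsis v_a = √[μ(2/r₂ − 1/a_t)] = 4181 m/s.
Δv₂ = v_c2 − v_a = 795.3 m/s.
Total Δv = Δv₁ + Δv₂ = 1722 m/s = 1.722 km/s.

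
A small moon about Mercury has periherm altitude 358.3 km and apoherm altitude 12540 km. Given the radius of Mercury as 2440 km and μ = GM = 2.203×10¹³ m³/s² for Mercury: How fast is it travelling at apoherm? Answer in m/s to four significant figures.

r_p = 2440 + 358.3 = 2798.3 km = 2.7983×10⁶ m.
r_a = 2440 + 12540 = 14980 km = 1.4980×10⁷ m.
Semi-major axis a = (r_p + r_a)/2 = 8889.1 km = 8.889×10⁶ m.
Vis-viva: v² = μ(2/r − 1/a) = 2.203×10¹³ × (1.335×10⁻⁷ − 1.125×10⁻⁷) = 4.630×10⁵ m²/s².
v = 680.4 m/s.

v ≈ 680.4 m/s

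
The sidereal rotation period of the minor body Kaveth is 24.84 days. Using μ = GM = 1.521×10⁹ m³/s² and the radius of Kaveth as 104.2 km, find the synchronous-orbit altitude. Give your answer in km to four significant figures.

h_sync ≈ 5515 km

T = 24.84 days = 2.146×10⁶ s.
A synchronous orbit has period T, so by Kepler's third law a = (μT²/4π²)^(1/3).
μT²/4π² = 1.521×10⁹ × (2.146×10⁶)² / 39.48 = 1.775×10²⁰ m³.
a = 5.620×10⁶ m = 5619.5 km.
Altitude h = a − R = 5619.5 − 104.2 = 5515.3 km.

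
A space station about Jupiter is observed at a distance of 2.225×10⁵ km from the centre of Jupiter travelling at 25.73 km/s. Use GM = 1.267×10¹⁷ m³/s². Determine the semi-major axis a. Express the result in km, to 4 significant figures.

a ≈ 2.657×10⁵ km

r = 2.225×10⁸ m.
Specific orbital energy ε = v²/2 − μ/r = (25730)²/2 − 1.267×10¹⁷/2.225×10⁸ = -2.384×10⁸ J/kg.
Since ε = −μ/(2a), a = −μ/(2ε) = 2.657×10⁸ m = 2.6571×10⁵ km.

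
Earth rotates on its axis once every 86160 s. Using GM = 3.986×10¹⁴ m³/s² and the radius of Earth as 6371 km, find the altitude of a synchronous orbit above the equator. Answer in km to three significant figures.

h_sync ≈ 35800 km

A synchronous orbit has period T, so by Kepler's third law a = (μT²/4π²)^(1/3).
μT²/4π² = 3.986×10¹⁴ × (8.616×10⁴)² / 39.48 = 7.495×10²² m³.
a = 4.216×10⁷ m = 42163 km.
Altitude h = a − R = 42163 − 6371 = 35792 km.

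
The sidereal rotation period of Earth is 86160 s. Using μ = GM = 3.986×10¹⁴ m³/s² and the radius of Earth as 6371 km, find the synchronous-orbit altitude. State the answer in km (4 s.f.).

A synchronous orbit has period T, so by Kepler's third law a = (μT²/4π²)^(1/3).
μT²/4π² = 3.986×10¹⁴ × (8.616×10⁴)² / 39.48 = 7.495×10²² m³.
a = 4.216×10⁷ m = 42163 km.
Altitude h = a − R = 42163 − 6371 = 35792 km.

h_sync ≈ 35790 km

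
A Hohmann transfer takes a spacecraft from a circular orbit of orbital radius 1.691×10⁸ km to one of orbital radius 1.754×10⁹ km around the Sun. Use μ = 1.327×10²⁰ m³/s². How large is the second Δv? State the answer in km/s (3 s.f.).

Δv ≈ 5.05 km/s

r₁ = 1.691×10⁸ km = 1.691×10¹¹ m.
r₂ = 1.754×10⁹ km = 1.754×10¹² m.
Transfer ellipse a_t = (r₁ + r₂)/2 = 9.616×10¹¹ m.
At r₁: circular v_c1 = √(μ/r₁) = 28010 m/s; transfer-perihelion v_p = √[μ(2/r₁ − 1/a_t)] = 37830 m/s.
At r₂: circular v_c2 = √(μ/r₂) = 8698 m/s; transfer-aphelion v_a = √[μ(2/r₂ − 1/a_t)] = 3648 m/s.
Δv₂ = v_c2 − v_a = 5050 m/s.
= 5.050 km/s.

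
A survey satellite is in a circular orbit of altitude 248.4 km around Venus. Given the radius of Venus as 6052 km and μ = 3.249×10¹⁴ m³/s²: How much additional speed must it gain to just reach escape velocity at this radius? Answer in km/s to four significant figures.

r = 6052 + 248.4 = 6300.4 km = 6.3004×10⁶ m.
Circular speed v_c = √(μ/r) = 7181 m/s.
Escape speed v_esc = √(2μ/r) = √2 × v_c = 10160 m/s.
Δv = v_esc − v_c = 2975 m/s = 2.975 km/s.

Δv ≈ 2.975 km/s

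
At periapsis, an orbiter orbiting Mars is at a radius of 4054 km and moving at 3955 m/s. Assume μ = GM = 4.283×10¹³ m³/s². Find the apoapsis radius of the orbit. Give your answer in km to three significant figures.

apoapsis radius ≈ 11600 km

r_p = 4.054×10⁶ m.
Specific energy ε = v²/2 − μ/r = -2.744×10⁶ J/kg, so a = −μ/(2ε) = 7.805×10⁶ m.
The apsides satisfy r_p + r_a = 2a, so the apoapsis radius is 2a − r_p = 1.156×10⁷ m = 11555 km.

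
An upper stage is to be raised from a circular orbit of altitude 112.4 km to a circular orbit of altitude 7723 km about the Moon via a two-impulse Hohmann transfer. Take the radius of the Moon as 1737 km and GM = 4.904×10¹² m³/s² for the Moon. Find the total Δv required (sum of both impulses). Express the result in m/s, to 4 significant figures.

Δv_total ≈ 786.0 m/s

r₁ = 1737 + 112.4 = 1849.4 km = 1.8494×10⁶ m.
r₂ = 1737 + 7723 = 9460.0 km = 9.4600×10⁶ m.
Transfer ellipse a_t = (r₁ + r₂)/2 = 5.655×10⁶ m.
At r₁: circular v_c1 = √(μ/r₁) = 1628 m/s; transfer-perilune v_p = √[μ(2/r₁ − 1/a_t)] = 2106 m/s.
Δv₁ = v_p − v_c1 = 477.8 m/s.
At r₂: circular v_c2 = √(μ/r₂) = 720.0 m/s; transfer-apolune v_a = √[μ(2/r₂ − 1/a_t)] = 411.8 m/s.
Δv₂ = v_c2 − v_a = 308.2 m/s.
Total Δv = Δv₁ + Δv₂ = 786.0 m/s.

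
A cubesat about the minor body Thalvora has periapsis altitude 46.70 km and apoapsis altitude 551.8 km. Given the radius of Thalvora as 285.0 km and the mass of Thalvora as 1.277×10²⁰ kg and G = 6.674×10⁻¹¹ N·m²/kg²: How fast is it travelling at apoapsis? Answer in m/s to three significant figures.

μ = GM = 6.674×10⁻¹¹ × 1.277×10²⁰ = 8.523×10⁹ m³/s².
r_p = 285.0 + 46.70 = 331.70 km = 3.3170×10⁵ m.
r_a = 285.0 + 551.8 = 836.80 km = 8.3680×10⁵ m.
Semi-major axis a = (r_p + r_a)/2 = 584.25 km = 5.842×10⁵ m.
Vis-viva: v² = μ(2/r − 1/a) = 8.523×10⁹ × (2.390×10⁻⁶ − 1.712×10⁻⁶) = 5.782×10³ m²/s².
v = 76.04 m/s.

v ≈ 76.0 m/s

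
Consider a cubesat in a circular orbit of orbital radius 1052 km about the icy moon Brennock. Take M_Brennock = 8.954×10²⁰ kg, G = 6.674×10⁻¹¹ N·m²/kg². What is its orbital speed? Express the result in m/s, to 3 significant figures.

μ = GM = 6.674×10⁻¹¹ × 8.954×10²⁰ = 5.976×10¹⁰ m³/s².
r = 1052 km = 1.052×10⁶ m.
For a circular orbit v = √(μ/r) = √(5.976×10¹⁰ / 1.052×10⁶) = √(5.681×10⁴) = 238.3 m/s.

v ≈ 238 m/s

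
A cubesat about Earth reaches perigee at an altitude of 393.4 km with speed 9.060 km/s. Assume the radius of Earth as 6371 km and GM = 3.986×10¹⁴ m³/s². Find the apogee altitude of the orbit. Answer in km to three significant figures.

apogee altitude ≈ 9150 km

r_p = 6371 + 393.4 = 6764.4 km = 6.764×10⁶ m.
Specific energy ε = v²/2 − μ/r = -1.788×10⁷ J/kg, so a = −μ/(2ε) = 1.114×10⁷ m.
The apsides satisfy r_p + r_a = 2a, so the apogee radius is 2a − r_p = 1.552×10⁷ m = 15523 km.
Apogee altitude = 15523 − 6371 = 9152.3 km.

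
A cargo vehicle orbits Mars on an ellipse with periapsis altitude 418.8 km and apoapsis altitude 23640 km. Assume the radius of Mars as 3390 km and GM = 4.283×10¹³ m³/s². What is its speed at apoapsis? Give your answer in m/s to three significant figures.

r_p = 3390 + 418.8 = 3808.8 km = 3.8088×10⁶ m.
r_a = 3390 + 23640 = 27030 km = 2.7030×10⁷ m.
Semi-major axis a = (r_p + r_a)/2 = 15419 km = 1.542×10⁷ m.
Vis-viva: v² = μ(2/r − 1/a) = 4.283×10¹³ × (7.399×10⁻⁸ − 6.485×10⁻⁸) = 3.914×10⁵ m²/s².
v = 625.6 m/s.

v ≈ 626 m/s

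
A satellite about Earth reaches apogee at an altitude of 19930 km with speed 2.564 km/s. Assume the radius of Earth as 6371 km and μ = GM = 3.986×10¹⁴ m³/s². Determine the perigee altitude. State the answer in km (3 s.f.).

perigee altitude ≈ 913 km

r_a = 6371 + 19930 = 26301 km = 2.630×10⁷ m.
Specific energy ε = v²/2 − μ/r = -1.187×10⁷ J/kg, so a = −μ/(2ε) = 1.679×10⁷ m.
The apsides satisfy r_p + r_a = 2a, so the perigee radius is 2a − r_a = 7.284×10⁶ m = 7284.4 km.
Perigee altitude = 7284.4 − 6371 = 913.35 km.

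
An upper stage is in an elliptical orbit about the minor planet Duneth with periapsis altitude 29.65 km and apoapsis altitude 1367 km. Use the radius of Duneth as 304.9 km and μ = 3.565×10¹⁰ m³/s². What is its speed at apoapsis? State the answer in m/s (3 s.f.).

r_p = 304.9 + 29.65 = 334.55 km = 3.3455×10⁵ m.
r_a = 304.9 + 1367 = 1671.9 km = 1.6719×10⁶ m.
Semi-major axis a = (r_p + r_a)/2 = 1003.2 km = 1.003×10⁶ m.
Vis-viva: v² = μ(2/r − 1/a) = 3.565×10¹⁰ × (1.196×10⁻⁶ − 9.968×10⁻⁷) = 7.111×10³ m²/s².
v = 84.32 m/s.

v ≈ 84.3 m/s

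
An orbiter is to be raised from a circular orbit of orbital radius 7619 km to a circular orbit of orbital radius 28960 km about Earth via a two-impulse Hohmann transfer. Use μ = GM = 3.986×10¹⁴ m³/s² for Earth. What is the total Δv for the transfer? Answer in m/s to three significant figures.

r₁ = 7619 km = 7.619×10⁶ m.
r₂ = 28960 km = 2.896×10⁷ m.
Transfer ellipse a_t = (r₁ + r₂)/2 = 1.829×10⁷ m.
At r₁: circular v_c1 = √(μ/r₁) = 7233 m/s; transfer-perigee v_p = √[μ(2/r₁ − 1/a_t)] = 9102 m/s.
Δv₁ = v_p − v_c1 = 1869 m/s.
At r₂: circular v_c2 = √(μ/r₂) = 3710 m/s; transfer-apogee v_a = √[μ(2/r₂ − 1/a_t)] = 2395 m/s.
Δv₂ = v_c2 − v_a = 1315 m/s.
Total Δv = Δv₁ + Δv₂ = 3184 m/s.

Δv_total ≈ 3180 m/s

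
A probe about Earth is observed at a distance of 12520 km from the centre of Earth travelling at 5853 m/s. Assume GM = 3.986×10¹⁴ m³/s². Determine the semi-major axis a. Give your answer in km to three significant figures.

r = 1.252×10⁷ m.
Vis-viva rearranged: 1/a = 2/r − v²/μ = 1.597×10⁻⁷ − 8.594×10⁻⁸ = 7.380×10⁻⁸ m⁻¹.
a = 1.355×10⁷ m = 13550 km.

a ≈ 13600 km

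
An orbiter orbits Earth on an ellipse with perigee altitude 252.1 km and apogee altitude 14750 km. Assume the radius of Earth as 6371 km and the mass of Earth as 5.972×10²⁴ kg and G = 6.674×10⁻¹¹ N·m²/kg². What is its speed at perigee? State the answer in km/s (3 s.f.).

μ = GM = 6.674×10⁻¹¹ × 5.972×10²⁴ = 3.986×10¹⁴ m³/s².
r_p = 6371 + 252.1 = 6623.1 km = 6.6231×10⁶ m.
r_a = 6371 + 14750 = 21121 km = 2.1121×10⁷ m.
Semi-major axis a = (r_p + r_a)/2 = 13872 km = 1.387×10⁷ m.
Vis-viva: v² = μ(2/r − 1/a) = 3.986×10¹⁴ × (3.020×10⁻⁷ − 7.209×10⁻⁸) = 9.163×10⁷ m²/s².
v = 9572 m/s = 9.572 km/s.

v ≈ 9.57 km/s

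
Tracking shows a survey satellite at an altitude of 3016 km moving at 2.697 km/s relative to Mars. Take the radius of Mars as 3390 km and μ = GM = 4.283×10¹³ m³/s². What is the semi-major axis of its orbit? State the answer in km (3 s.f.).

a ≈ 7020 km

r = 3390 + 3016 = 6406.0 km = 6.406×10⁶ m.
Vis-viva rearranged: 1/a = 2/r − v²/μ = 3.122×10⁻⁷ − 1.698×10⁻⁷ = 1.424×10⁻⁷ m⁻¹.
a = 7.024×10⁶ m = 7023.6 km.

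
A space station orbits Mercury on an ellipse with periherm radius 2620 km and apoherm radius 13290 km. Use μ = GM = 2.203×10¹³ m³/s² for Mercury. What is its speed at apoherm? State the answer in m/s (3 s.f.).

v ≈ 739 m/s

Semi-major axis a = (r_p + r_a)/2 = 7955.0 km = 7.955×10⁶ m.
Vis-viva: v² = μ(2/r − 1/a) = 2.203×10¹³ × (1.505×10⁻⁷ − 1.257×10⁻⁷) = 5.459×10⁵ m²/s².
v = 738.9 m/s.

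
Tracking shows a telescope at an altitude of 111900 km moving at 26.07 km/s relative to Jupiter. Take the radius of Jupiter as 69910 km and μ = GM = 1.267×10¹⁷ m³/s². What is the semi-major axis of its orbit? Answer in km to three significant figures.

r = 69910 + 111900 = 1.8181×10⁵ km = 1.818×10⁸ m.
Specific orbital energy ε = v²/2 − μ/r = (26070)²/2 − 1.267×10¹⁷/1.818×10⁸ = -3.571×10⁸ J/kg.
Since ε = −μ/(2a), a = −μ/(2ε) = 1.774×10⁸ m = 1.7742×10⁵ km.

a ≈ 1.77×10⁵ km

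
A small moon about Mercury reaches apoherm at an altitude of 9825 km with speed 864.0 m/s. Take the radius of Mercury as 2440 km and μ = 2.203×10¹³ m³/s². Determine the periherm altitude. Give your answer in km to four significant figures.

periherm altitude ≈ 777.2 km

r_a = 2440 + 9825 = 12265 km = 1.226×10⁷ m.
Specific energy ε = v²/2 − μ/r = -1.423×10⁶ J/kg, so a = −μ/(2ε) = 7.741×10⁶ m.
The apsides satisfy r_p + r_a = 2a, so the periherm radius is 2a − r_a = 3.217×10⁶ m = 3217.2 km.
Periherm altitude = 3217.2 − 2440 = 777.25 km.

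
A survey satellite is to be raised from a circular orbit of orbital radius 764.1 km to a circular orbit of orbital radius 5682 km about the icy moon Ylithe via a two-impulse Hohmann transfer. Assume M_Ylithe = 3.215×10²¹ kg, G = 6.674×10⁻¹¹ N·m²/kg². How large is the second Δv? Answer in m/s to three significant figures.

μ = GM = 6.674×10⁻¹¹ × 3.215×10²¹ = 2.146×10¹¹ m³/s².
r₁ = 764.1 km = 7.641×10⁵ m.
r₂ = 5682 km = 5.682×10⁶ m.
Transfer ellipse a_t = (r₁ + r₂)/2 = 3.223×10⁶ m.
At r₁: circular v_c1 = √(μ/r₁) = 529.9 m/s; transfer-periapsis v_p = √[μ(2/r₁ − 1/a_t)] = 703.6 m/s.
At r₂: circular v_c2 = √(μ/r₂) = 194.3 m/s; transfer-apoapsis v_a = √[μ(2/r₂ − 1/a_t)] = 94.62 m/s.
Δv₂ = v_c2 − v_a = 99.71 m/s.

Δv ≈ 99.7 m/s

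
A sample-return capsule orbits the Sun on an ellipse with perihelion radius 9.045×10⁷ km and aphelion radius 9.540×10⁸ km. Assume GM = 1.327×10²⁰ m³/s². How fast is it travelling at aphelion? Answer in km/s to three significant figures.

Semi-major axis a = (r_p + r_a)/2 = 5.2222×10⁸ km = 5.222×10¹¹ m.
Vis-viva: v² = μ(2/r − 1/a) = 1.327×10²⁰ × (2.096×10⁻¹² − 1.915×10⁻¹²) = 2.409×10⁷ m²/s².
v = 4908 m/s = 4.908 km/s.

v ≈ 4.91 km/s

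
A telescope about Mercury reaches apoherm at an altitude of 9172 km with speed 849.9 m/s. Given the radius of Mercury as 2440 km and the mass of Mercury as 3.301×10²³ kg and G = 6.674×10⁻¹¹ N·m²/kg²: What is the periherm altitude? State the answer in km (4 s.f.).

μ = GM = 6.674×10⁻¹¹ × 3.301×10²³ = 2.203×10¹³ m³/s².
r_a = 2440 + 9172 = 11612 km = 1.161×10⁷ m.
Specific energy ε = v²/2 − μ/r = -1.536×10⁶ J/kg, so a = −μ/(2ε) = 7.171×10⁶ m.
The apsides satisfy r_p + r_a = 2a, so the periherm radius is 2a − r_a = 2.730×10⁶ m = 2730.2 km.
Periherm altitude = 2730.2 − 2440 = 290.22 km.

periherm altitude ≈ 290.2 km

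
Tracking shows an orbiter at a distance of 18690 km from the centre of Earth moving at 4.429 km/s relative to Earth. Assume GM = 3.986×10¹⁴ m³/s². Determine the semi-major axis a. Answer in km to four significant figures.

a ≈ 17300 km

r = 1.869×10⁷ m.
Specific orbital energy ε = v²/2 − μ/r = (4429)²/2 − 3.986×10¹⁴/1.869×10⁷ = -1.152×10⁷ J/kg.
Since ε = −μ/(2a), a = −μ/(2ε) = 1.730×10⁷ m = 17302 km.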